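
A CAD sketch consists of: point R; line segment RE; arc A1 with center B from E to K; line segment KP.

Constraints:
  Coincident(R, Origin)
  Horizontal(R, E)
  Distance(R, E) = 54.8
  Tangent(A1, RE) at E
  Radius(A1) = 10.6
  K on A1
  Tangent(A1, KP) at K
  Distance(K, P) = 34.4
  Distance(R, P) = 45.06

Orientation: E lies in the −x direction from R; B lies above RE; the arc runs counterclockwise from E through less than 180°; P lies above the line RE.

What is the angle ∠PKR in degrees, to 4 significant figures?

66.44°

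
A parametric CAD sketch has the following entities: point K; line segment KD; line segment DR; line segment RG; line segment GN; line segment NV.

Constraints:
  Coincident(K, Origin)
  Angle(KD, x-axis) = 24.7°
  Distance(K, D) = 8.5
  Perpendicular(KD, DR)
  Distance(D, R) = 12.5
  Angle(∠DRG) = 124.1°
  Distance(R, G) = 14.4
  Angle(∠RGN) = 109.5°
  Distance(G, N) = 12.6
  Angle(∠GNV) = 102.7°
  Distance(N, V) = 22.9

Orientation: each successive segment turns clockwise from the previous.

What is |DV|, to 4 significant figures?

15.08

K is at the origin; KD runs at 24.7° with length 8.5, so D = (7.722, 3.552). KD is perpendicular to DR, so DR runs at -65.30°; with |DR| = 12.5, R = (12.95, -7.804). ∠DRG = 124.1° gives RG at -121.2° from the x-axis; with |RG| = 14.4, G = (5.486, -20.12). ∠RGN = 109.5° gives GN at 168.3° from the x-axis; with |GN| = 12.6, N = (-6.852, -17.57). ∠GNV = 102.7° gives NV at 91.00° from the x-axis; with |NV| = 22.9, V = (-7.252, 5.330). Then |DV| = |V − D| = 15.08.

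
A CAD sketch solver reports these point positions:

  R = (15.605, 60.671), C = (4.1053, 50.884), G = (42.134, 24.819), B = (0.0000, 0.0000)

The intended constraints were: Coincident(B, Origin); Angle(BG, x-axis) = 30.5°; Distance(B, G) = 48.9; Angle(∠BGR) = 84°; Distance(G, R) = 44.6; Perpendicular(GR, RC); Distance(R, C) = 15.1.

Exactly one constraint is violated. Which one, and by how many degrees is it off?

Perpendicular(GR, RC) — off by 3.90°.

B = (0.00, 0.00) ✓; BG at 30.50° ✓; |BG| = 48.90 ✓; ∠BGR = 84.00° ✓; |GR| = 44.60 ✓; ∠(GR, RC) = 93.90° ✗; |RC| = 15.10 ✓.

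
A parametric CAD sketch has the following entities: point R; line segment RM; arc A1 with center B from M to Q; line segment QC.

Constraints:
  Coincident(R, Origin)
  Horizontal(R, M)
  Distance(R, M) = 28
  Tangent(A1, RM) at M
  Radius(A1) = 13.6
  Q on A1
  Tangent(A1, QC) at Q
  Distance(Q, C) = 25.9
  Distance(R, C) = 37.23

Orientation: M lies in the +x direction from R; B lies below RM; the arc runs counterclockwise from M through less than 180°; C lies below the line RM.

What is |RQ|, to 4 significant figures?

18.21

Checks: R = (0.00, 0.00) ✓; |BQ| = 13.60 ✓; ∠(BQ, QC) = 90.00° ✓; |QC| = 25.90 ✓; |RC| = 37.23 ✓.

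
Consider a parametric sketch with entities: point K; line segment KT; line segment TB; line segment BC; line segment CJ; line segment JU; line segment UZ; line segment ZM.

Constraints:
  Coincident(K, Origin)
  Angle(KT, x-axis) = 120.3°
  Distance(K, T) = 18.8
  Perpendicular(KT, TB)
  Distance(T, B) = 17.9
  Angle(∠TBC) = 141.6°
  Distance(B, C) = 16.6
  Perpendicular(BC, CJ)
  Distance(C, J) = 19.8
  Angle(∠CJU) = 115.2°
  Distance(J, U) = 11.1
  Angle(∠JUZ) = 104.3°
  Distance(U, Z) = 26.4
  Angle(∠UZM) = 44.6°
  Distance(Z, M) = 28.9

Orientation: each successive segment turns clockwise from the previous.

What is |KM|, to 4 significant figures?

28.03

∠JUZ = 104.3° gives UZ at 121.4° from the x-axis; with |UZ| = 26.4, Z = (-4.750, 22.59). ∠UZM = 44.6° gives ZM at -14.00° from the x-axis; with |ZM| = 28.9, M = (23.29, 15.60). Then |KM| = |M − K| = 28.03.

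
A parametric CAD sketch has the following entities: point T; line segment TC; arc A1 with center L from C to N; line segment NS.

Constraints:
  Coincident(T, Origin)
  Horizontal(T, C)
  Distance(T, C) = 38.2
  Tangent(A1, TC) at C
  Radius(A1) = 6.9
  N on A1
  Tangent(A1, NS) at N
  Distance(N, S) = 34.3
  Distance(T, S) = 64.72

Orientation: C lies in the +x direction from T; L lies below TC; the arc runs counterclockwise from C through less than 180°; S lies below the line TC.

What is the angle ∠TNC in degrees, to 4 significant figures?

99.93°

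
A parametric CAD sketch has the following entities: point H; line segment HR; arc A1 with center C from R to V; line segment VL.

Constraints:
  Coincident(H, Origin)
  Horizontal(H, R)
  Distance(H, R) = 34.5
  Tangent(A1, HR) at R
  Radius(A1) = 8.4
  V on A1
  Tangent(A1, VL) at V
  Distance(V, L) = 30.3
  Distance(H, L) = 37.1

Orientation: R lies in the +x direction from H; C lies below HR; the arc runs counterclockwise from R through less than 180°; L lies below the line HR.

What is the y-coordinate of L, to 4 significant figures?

-33.61

Checks: |CV| = 8.400 ✓; ∠(CV, VL) = 90.00° ✓; |VL| = 30.30 ✓; |HL| = 37.10 ✓.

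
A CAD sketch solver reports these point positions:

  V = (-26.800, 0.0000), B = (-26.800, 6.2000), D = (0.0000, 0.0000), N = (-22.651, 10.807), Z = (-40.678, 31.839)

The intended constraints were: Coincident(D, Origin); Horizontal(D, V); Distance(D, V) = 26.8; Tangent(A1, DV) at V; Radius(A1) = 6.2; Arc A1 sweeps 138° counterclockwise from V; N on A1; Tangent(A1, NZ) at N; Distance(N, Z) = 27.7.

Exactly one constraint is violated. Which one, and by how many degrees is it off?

Tangent(A1, NZ) at N — off by 7.39°.

D = (0.00, 0.00) ✓; D.y = 0.00, V.y = 0.00 ✓; |DV| = 26.80 ✓; ∠(BV, VD) = 90.00° ✓; |BV| = 6.200 ✓; bearing(B→N) − bearing(B→V) = 138.0° ✓; |BN| = 6.200 ✓; ∠(BN, NZ) = 97.39° ✗; |NZ| = 27.70 ✓.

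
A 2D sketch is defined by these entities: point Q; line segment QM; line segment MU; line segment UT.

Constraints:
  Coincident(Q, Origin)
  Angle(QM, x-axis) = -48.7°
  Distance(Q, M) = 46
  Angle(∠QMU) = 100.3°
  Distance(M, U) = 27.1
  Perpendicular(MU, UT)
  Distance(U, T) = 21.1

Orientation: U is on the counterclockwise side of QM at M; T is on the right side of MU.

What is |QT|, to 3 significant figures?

75.2

Q is at the origin; QM runs at -48.7° with length 46.0, so M = 46.0·(cos -48.7°, sin -48.7°) = (30.4, -34.6). ∠QMU = 100.3°, so MU runs at -48.7° + (180° − 100.3°) = 31.0° from the x-axis; with |MU| = 27.1, U = M + 27.1·(cos 31.0°, sin 31.0°) = (53.6, -20.6). MU is perpendicular to UT; with |UT| = 21.1 on the right of MU, T = U + 21.1·(0.515, -0.857) = (64.5, -38.7). Then |QT| = |T − Q| = 75.2.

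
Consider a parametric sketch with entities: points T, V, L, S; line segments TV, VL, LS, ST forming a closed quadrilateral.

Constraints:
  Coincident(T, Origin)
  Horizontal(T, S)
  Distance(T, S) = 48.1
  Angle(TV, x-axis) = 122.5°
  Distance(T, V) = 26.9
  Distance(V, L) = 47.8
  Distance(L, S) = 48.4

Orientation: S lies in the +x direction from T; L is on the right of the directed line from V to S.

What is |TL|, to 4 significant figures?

21.65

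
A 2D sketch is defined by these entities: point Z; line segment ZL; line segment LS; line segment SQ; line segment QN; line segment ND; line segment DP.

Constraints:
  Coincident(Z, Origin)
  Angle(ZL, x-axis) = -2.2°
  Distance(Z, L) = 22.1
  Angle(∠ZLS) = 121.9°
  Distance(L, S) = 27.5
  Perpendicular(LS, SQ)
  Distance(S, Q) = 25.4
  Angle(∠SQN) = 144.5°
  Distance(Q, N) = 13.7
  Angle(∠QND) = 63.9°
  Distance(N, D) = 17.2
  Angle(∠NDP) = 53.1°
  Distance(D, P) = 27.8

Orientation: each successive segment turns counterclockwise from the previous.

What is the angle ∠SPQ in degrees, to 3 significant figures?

65.3°

Z is at the origin; ZL runs at -2.2° with length 22.1, so L = (22.1, -0.848). ∠ZLS = 121.9° gives LS at 55.9° from the x-axis; with |LS| = 27.5, S = (37.5, 21.9). LS ⟂ SQ, so SQ runs at 146°; with |SQ| = 25.4, Q = (16.5, 36.2). ∠SQN = 144.5° gives QN at -179° from the x-axis; with |QN| = 13.7, N = (2.77, 35.8). ∠QND = 63.9° gives ND at -62.5° from the x-axis; with |ND| = 17.2, D = (10.7, 20.6). ∠NDP = 53.1° gives DP at 64.4° from the x-axis; with |DP| = 27.8, P = (22.7, 45.6). Then cos ∠SPQ = PS·PQ / (|PS||PQ|), giving 65.3°.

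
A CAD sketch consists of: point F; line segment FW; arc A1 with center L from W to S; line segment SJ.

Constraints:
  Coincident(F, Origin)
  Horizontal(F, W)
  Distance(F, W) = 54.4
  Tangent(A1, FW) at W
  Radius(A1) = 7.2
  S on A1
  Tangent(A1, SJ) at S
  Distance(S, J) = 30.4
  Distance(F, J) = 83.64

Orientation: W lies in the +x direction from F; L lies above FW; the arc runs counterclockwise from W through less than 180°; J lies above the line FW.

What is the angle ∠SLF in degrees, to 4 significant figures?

132.0°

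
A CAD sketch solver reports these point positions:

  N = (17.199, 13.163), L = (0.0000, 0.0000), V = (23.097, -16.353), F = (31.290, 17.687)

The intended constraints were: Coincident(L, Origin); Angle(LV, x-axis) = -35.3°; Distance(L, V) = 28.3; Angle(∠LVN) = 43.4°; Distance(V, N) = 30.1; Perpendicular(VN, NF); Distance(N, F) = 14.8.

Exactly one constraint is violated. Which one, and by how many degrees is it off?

Perpendicular(VN, NF) — off by 6.50°.

L = (0.00, 0.00) ✓; LV at -35.30° ✓; |LV| = 28.30 ✓; ∠LVN = 43.40° ✓; |VN| = 30.10 ✓; ∠(VN, NF) = 83.50° ✗; |NF| = 14.80 ✓.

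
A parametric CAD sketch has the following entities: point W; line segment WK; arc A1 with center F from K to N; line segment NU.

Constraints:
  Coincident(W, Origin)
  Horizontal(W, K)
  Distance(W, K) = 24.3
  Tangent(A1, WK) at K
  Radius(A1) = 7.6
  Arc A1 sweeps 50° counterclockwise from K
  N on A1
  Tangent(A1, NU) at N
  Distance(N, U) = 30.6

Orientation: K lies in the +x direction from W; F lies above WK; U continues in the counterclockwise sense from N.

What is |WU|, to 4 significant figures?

56.24

On A1, K sits at bearing -90° from F; a 50° counterclockwise sweep puts N at bearing -40°, so N = F + 7.6·(cos -40°, sin -40°) = (30.12, 2.715). Since A1 is tangent to NU there, FN ⟂ NU, so NU runs along (−sin -40°, cos -40°); with |NU| = 30.6, U = (49.79, 26.16). Then |WU| = |U − W| = 56.24.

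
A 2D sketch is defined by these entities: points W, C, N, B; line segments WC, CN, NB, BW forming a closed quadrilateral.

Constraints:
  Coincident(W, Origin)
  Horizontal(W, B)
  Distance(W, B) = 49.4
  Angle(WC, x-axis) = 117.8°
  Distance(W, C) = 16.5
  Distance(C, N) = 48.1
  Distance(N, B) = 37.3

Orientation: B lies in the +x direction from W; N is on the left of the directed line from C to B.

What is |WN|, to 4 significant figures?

50.04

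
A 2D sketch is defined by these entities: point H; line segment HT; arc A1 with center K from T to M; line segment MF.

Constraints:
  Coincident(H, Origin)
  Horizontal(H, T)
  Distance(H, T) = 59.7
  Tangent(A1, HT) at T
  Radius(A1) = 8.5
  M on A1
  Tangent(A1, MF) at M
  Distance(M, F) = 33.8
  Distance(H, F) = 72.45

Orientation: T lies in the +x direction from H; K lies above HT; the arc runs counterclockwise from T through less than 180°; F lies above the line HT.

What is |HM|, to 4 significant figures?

68.72

Checks: |KM| = 8.500 ✓; ∠(KM, MF) = 90.00° ✓; |MF| = 33.80 ✓; |HF| = 72.45 ✓.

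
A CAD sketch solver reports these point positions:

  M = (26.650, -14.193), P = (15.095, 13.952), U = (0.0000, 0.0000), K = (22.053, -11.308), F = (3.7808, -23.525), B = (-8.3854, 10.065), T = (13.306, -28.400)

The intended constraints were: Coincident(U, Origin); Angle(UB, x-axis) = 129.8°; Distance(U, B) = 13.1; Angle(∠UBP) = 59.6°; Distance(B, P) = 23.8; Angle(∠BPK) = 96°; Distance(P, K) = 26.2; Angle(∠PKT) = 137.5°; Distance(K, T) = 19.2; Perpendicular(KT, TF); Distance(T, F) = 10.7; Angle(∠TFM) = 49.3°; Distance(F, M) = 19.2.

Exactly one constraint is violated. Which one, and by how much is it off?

Distance(F, M) = 19.2 — off by 5.50.

U = (0.00, 0.00) ✓; UB at 129.8° ✓; |UB| = 13.10 ✓; ∠UBP = 59.60° ✓; |BP| = 23.80 ✓; ∠BPK = 96.00° ✓; |PK| = 26.20 ✓; ∠PKT = 137.5° ✓; |KT| = 19.20 ✓; ∠(KT, TF) = 90.00° ✓; |TF| = 10.70 ✓; ∠TFM = 49.30° ✓; |FM| = 24.70 ✗.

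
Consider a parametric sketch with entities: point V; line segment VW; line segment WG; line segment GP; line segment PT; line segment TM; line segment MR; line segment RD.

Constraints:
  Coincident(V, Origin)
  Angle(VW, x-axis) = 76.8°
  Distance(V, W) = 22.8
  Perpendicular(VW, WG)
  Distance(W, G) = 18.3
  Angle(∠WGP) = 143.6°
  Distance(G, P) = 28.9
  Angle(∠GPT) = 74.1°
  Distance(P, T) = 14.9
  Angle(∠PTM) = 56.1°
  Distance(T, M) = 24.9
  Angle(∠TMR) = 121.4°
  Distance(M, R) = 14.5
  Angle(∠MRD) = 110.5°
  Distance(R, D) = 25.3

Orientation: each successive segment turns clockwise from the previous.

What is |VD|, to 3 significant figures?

62.8

V is at the origin; VW runs at 76.8° with length 22.8, so W = (5.21, 22.2). VW ⟂ WG, so WG runs at -13.2°; with |WG| = 18.3, G = (23.0, 18.0). ∠WGP = 143.6° gives GP at -49.6° from the x-axis; with |GP| = 28.9, P = (41.8, -3.99). ∠GPT = 74.1° gives PT at -156° from the x-axis; with |PT| = 14.9, T = (28.2, -10.2). ∠PTM = 56.1° gives TM at 80.6° from the x-axis; with |TM| = 24.9, M = (32.3, 14.4). ∠TMR = 121.4° gives MR at 22.0° from the x-axis; with |MR| = 14.5, R = (45.7, 19.8). ∠MRD = 110.5° gives RD at -47.5° from the x-axis; with |RD| = 25.3, D = (62.8, 1.18). Then |VD| = |D − V| = 62.8.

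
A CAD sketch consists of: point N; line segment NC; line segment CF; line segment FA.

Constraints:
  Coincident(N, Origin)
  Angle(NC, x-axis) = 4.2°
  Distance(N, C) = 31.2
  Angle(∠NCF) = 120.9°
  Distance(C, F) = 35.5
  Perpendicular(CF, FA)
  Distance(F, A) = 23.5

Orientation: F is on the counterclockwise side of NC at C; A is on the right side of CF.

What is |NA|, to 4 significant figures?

71.98

N is at the origin; NC runs at 4.2° with length 31.2, so C = 31.2·(cos 4.2°, sin 4.2°) = (31.12, 2.285). ∠NCF = 120.9°, so CF runs at 4.2° + (180° − 120.9°) = 63.30° from the x-axis; with |CF| = 35.5, F = C + 35.5·(cos 63.30°, sin 63.30°) = (47.07, 34.00). The perpendicularity gives FA at right angles to CF; with |FA| = 23.5 on the right of CF, A = F + 23.5·(0.8934, -0.4493) = (68.06, 23.44). Then |NA| = |A − N| = 71.98.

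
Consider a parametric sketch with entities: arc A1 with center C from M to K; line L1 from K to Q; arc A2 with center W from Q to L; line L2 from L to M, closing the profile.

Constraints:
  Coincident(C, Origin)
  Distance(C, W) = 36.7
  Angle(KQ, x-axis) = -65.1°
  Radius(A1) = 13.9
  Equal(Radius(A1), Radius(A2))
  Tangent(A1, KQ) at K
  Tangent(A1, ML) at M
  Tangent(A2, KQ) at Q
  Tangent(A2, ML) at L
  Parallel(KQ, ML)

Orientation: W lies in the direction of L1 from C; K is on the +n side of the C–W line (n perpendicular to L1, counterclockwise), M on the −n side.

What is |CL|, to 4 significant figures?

39.24

The slot axis is L1's direction at -65.1°, so u = (cos -65.1°, sin -65.1°) = (0.4210, -0.9070) and n = (−sin -65.1°, cos -65.1°) = (0.9070, 0.4210). C is at the origin and W lies 36.7 along u from C, so W = 36.7·u = (15.45, -33.29). Tangency of A1 to both parallel lines with radius 13.9 puts K and M at C ± 13.9·n: K = (12.61, 5.852), M = (-12.61, -5.852). Equal radii place Q and L the same way about W: Q = W + 13.9·n = (28.06, -27.44), L = W − 13.9·n = (2.844, -39.14). Then |CL| = |L − C| = 39.24.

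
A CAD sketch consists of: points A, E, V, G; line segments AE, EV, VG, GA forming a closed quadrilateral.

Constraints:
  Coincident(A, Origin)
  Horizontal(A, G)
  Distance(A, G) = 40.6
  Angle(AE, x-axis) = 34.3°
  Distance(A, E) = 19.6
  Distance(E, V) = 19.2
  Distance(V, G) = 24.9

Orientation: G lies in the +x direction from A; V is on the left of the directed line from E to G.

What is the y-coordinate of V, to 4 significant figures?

23.05

Checks: |EV| = 19.20 ✓; |VG| = 24.90 ✓.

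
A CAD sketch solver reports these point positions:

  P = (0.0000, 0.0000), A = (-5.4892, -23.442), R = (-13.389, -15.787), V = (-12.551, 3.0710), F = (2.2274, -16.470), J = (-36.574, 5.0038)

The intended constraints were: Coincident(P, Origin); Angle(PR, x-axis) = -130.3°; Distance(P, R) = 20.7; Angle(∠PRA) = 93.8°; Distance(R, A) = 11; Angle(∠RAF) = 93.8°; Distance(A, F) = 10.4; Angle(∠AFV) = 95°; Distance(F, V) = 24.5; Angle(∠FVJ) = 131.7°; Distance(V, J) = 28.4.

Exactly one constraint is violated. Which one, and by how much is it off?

Distance(V, J) = 28.4 — off by 4.30.

P = (0.00, 0.00) ✓; PR at -130.3° ✓; |PR| = 20.70 ✓; ∠PRA = 93.80° ✓; |RA| = 11.00 ✓; ∠RAF = 93.80° ✓; |AF| = 10.40 ✓; ∠AFV = 95.00° ✓; |FV| = 24.50 ✓; ∠FVJ = 131.7° ✓; |VJ| = 24.10 ✗.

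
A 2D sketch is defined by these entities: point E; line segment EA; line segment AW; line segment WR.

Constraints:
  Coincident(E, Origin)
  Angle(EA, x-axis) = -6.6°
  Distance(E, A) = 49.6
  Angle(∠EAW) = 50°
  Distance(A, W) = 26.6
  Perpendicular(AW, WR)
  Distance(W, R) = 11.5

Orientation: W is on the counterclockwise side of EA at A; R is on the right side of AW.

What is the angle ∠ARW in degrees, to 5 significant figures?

66.620°

∠EAW = 50.0°, so AW runs at -6.6° + (180° − 50.0°) = 123.40° from the x-axis; with |AW| = 26.6, W = A + 26.6·(cos 123.40°, sin 123.40°) = (34.629, 16.506). AW ⟂ WR; with |WR| = 11.5 on the right of AW, R = W + 11.5·(0.83485, 0.55048) = (44.229, 22.837). Then cos ∠ARW = RA·RW / (|RA||RW|), giving 66.620°.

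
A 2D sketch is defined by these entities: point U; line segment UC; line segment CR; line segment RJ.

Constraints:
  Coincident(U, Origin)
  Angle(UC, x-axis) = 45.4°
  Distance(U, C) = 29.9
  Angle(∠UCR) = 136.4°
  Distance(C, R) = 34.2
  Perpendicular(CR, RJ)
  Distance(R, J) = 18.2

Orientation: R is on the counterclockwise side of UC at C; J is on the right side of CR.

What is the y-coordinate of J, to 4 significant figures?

55.17

U is at the origin; UC runs at 45.4° with length 29.9, so C = 29.9·(cos 45.4°, sin 45.4°) = (20.99, 21.29). ∠UCR = 136.4°, so CR runs at 45.4° + (180° − 136.4°) = 89.00° from the x-axis; with |CR| = 34.2, R = C + 34.2·(cos 89.00°, sin 89.00°) = (21.59, 55.48). CR ⟂ RJ; with |RJ| = 18.2 on the right of CR, J = R + 18.2·(0.9998, -0.01745) = (39.79, 55.17). So J.y = 55.17.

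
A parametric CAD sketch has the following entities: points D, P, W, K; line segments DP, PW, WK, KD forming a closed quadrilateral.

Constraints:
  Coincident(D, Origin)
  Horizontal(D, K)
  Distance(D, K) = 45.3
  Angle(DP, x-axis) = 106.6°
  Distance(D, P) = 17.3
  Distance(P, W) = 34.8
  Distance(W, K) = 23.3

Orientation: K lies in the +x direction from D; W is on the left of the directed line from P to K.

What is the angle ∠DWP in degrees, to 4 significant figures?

28.88°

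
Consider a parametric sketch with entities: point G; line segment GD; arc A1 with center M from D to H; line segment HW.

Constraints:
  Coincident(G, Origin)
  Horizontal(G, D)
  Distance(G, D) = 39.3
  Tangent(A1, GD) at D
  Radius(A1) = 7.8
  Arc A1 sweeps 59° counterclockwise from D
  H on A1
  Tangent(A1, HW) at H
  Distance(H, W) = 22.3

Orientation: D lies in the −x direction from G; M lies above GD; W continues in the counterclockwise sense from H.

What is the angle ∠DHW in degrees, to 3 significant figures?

151°

G is at the origin; GD is horizontal with |GD| = 39.3 and D on the −x side, so D = (-39.3, 0.00). Tangency of A1 to GD means the radius MD is perpendicular to GD, so M = D + (0, 7.8) = (-39.3, 7.80). On A1, D sits at bearing -90° from M; a 59° counterclockwise sweep puts H at bearing -31°, so H = M + 7.8·(cos -31°, sin -31°) = (-32.6, 3.78). Tangency of A1 to HW means the radius MH is perpendicular to HW, so HW runs along (−sin -31°, cos -31°); with |HW| = 22.3, W = (-21.1, 22.9). Then cos ∠DHW = HD·HW / (|HD||HW|), giving 151°.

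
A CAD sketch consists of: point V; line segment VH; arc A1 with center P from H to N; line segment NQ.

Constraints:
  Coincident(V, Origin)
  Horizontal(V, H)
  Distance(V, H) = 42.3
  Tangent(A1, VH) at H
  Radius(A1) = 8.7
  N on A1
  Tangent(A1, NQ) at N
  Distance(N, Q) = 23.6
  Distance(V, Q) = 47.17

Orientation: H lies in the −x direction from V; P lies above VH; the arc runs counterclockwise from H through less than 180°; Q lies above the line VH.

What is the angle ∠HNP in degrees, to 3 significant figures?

44.3°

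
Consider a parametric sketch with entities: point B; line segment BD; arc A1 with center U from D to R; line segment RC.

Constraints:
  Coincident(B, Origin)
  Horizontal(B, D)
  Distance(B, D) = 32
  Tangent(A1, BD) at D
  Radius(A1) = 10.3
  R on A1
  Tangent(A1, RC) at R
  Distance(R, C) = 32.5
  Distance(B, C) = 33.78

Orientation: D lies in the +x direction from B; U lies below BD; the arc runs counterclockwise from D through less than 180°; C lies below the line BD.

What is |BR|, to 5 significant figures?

23.670

B is at the origin; BD is horizontal with |BD| = 32.0 and D on the +x side, so D = (32.000, 0.0000). Tangency of A1 to BD means the radius UD is perpendicular to BD, so U = D + (0, -10.3) = (32.000, -10.300). Since UR ⟂ RC (tangency), |UC| = √(10.3² + 32.5²) = 34.093 regardless of where R sits on A1. So C lies on both circle(B, 33.78) and circle(U, 34.093); the below-BD intersection is C = (6.6665, -33.116). R is the foot of the tangent from C: R = (23.117, -5.0865).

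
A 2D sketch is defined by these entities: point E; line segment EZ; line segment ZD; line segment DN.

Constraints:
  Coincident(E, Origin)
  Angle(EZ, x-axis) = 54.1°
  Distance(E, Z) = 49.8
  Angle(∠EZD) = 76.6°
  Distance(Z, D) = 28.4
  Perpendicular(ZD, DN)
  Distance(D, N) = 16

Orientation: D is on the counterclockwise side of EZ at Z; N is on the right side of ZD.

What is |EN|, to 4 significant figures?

66.61

E is at the origin; EZ runs at 54.1° with length 49.8, so Z = 49.8·(cos 54.1°, sin 54.1°) = (29.20, 40.34). ∠EZD = 76.6°, so ZD runs at 54.1° + (180° − 76.6°) = 157.5° from the x-axis; with |ZD| = 28.4, D = Z + 28.4·(cos 157.5°, sin 157.5°) = (2.963, 51.21). The perpendicularity gives DN at right angles to ZD; with |DN| = 16.0 on the right of ZD, N = D + 16.0·(0.3827, 0.9239) = (9.086, 65.99). Then |EN| = |N − E| = 66.61.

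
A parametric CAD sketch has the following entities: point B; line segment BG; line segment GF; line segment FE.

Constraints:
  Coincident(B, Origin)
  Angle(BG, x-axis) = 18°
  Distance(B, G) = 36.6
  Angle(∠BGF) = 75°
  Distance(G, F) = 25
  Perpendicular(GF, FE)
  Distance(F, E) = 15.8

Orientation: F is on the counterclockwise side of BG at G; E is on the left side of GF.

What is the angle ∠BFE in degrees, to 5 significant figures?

23.711°

B is at the origin; BG runs at 18.0° with length 36.6, so G = 36.6·(cos 18.0°, sin 18.0°) = (34.809, 11.310). ∠BGF = 75.0°, so GF runs at 18.0° + (180° − 75.0°) = 123.00° from the x-axis; with |GF| = 25.0, F = G + 25.0·(cos 123.00°, sin 123.00°) = (21.193, 32.277). The perpendicularity gives FE at right angles to GF; with |FE| = 15.8 on the left of GF, E = F + 15.8·(-0.83867, -0.54464) = (7.9417, 23.671). Then cos ∠BFE = FB·FE / (|FB||FE|), giving 23.711°.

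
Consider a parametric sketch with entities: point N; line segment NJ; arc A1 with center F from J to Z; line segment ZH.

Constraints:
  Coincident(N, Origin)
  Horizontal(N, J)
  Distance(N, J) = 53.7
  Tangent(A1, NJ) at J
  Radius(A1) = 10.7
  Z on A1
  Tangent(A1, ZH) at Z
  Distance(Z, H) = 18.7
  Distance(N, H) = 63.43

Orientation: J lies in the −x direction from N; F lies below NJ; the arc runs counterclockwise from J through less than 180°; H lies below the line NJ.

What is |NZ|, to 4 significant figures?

65.11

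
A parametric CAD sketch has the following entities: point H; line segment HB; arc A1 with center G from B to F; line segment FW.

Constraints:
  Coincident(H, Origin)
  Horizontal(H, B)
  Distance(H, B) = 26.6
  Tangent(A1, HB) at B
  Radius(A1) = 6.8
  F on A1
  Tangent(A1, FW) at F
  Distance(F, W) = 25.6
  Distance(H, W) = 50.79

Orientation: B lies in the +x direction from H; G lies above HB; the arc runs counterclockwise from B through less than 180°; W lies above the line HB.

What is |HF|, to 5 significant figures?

33.213

Checks: |GF| = 6.800 ✓; ∠(GF, FW) = 90.00° ✓; |FW| = 25.60 ✓; |HW| = 50.79 ✓.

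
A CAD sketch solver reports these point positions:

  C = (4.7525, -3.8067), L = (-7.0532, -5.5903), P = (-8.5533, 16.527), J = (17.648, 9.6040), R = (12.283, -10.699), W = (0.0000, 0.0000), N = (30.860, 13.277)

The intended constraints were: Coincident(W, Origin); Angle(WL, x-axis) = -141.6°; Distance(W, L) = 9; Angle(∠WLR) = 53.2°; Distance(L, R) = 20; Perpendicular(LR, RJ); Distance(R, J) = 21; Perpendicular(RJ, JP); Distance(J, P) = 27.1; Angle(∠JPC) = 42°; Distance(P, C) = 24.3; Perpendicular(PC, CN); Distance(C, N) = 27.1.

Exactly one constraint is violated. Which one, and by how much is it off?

Distance(C, N) = 27.1 — off by 4.10.

W = (0.00, 0.00) ✓; WL at -141.6° ✓; |WL| = 9.000 ✓; ∠WLR = 53.20° ✓; |LR| = 20.00 ✓; ∠(LR, RJ) = 90.00° ✓; |RJ| = 21.00 ✓; ∠(RJ, JP) = 90.00° ✓; |JP| = 27.10 ✓; ∠JPC = 42.00° ✓; |PC| = 24.30 ✓; ∠(PC, CN) = 90.00° ✓; |CN| = 31.20 ✗.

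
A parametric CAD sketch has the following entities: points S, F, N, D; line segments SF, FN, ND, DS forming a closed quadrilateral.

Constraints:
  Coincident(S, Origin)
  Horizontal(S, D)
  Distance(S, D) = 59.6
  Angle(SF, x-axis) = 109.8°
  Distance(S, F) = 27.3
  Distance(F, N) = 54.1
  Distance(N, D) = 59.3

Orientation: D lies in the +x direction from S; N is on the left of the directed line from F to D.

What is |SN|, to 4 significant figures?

65.67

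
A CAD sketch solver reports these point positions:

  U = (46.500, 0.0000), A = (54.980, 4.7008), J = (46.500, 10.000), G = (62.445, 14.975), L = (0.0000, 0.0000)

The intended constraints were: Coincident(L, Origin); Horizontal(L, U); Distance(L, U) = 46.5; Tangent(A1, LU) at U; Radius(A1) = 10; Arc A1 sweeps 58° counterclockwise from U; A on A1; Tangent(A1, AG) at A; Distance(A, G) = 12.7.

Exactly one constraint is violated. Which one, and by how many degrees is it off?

Tangent(A1, AG) at A — off by 4.00°.

L = (0.00, 0.00) ✓; L.y = 0.00, U.y = 0.00 ✓; |LU| = 46.50 ✓; ∠(JU, UL) = 90.00° ✓; |JU| = 10.00 ✓; bearing(J→A) − bearing(J→U) = 58.00° ✓; |JA| = 10.00 ✓; ∠(JA, AG) = 94.00° ✗; |AG| = 12.70 ✓.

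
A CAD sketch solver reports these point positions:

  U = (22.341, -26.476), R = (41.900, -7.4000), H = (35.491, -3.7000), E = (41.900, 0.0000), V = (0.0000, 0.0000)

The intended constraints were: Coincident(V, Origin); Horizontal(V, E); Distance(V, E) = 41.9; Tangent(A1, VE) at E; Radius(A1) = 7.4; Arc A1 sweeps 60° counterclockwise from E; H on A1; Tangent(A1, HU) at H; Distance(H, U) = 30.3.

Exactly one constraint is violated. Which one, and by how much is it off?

Distance(H, U) = 30.3 — off by 4.00.

V = (0.00, 0.00) ✓; V.y = 0.00, E.y = 0.00 ✓; |VE| = 41.90 ✓; ∠(RE, EV) = 90.00° ✓; |RE| = 7.400 ✓; bearing(R→H) − bearing(R→E) = 60.00° ✓; |RH| = 7.400 ✓; ∠(RH, HU) = 90.00° ✓; |HU| = 26.30 ✗.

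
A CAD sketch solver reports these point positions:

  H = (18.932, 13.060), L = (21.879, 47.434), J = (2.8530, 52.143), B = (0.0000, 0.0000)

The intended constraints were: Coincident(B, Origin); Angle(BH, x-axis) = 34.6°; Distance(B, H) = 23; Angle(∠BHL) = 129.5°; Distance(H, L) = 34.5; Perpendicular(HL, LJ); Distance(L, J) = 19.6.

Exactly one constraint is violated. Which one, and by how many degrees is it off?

Perpendicular(HL, LJ) — off by 9.00°.

B = (0.00, 0.00) ✓; BH at 34.60° ✓; |BH| = 23.00 ✓; ∠BHL = 129.5° ✓; |HL| = 34.50 ✓; ∠(HL, LJ) = 81.00° ✗; |LJ| = 19.60 ✓.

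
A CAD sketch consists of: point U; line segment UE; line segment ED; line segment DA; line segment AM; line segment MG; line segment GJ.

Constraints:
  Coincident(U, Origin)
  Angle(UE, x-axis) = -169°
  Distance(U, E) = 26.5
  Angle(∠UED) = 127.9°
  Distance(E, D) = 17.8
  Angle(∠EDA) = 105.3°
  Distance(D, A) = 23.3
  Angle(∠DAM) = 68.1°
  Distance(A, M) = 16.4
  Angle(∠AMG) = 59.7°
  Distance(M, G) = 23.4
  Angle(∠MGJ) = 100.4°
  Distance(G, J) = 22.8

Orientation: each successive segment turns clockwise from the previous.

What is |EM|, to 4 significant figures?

21.97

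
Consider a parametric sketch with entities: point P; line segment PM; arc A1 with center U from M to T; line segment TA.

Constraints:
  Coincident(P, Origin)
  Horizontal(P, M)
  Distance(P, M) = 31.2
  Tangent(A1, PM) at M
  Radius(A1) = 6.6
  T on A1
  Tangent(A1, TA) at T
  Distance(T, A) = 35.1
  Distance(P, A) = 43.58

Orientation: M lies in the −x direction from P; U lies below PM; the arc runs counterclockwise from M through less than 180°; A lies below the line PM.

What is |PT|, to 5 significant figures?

38.139

Checks: ∠(UM, MP) = 90.00° ✓; |UM| = 6.600 ✓; |UT| = 6.600 ✓; ∠(UT, TA) = 90.00° ✓; |TA| = 35.10 ✓; |PA| = 43.58 ✓.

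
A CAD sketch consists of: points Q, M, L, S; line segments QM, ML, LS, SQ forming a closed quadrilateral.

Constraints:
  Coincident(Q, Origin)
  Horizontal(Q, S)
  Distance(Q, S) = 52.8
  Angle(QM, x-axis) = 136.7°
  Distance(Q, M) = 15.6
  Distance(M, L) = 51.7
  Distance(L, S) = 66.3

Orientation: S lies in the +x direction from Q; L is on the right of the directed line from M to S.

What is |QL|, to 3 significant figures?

39.8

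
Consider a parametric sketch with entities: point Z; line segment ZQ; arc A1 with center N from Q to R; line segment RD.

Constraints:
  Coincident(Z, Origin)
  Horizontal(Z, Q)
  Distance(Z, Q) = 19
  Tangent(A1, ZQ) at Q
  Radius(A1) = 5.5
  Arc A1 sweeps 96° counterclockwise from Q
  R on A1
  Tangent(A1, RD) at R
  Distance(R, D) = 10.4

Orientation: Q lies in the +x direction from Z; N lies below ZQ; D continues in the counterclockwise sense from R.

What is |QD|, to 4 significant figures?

16.99

On A1, Q sits at bearing 90° from N; a 96° counterclockwise sweep puts R at bearing 186°, so R = N + 5.5·(cos 186°, sin 186°) = (13.53, -6.075). A1 meets RD tangentially, so NR is at right angles to RD, so RD runs along (−sin 186°, cos 186°); with |RD| = 10.4, D = (14.62, -16.42). Then |QD| = |D − Q| = 16.99.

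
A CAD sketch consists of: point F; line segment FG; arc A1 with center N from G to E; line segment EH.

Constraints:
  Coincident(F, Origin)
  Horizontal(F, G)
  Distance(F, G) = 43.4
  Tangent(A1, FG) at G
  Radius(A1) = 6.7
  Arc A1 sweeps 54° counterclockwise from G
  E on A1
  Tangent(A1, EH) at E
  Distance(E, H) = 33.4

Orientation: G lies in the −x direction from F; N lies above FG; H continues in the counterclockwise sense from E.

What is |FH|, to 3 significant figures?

35.0

On A1, G sits at bearing -90° from N; a 54° counterclockwise sweep puts E at bearing -36°, so E = N + 6.7·(cos -36°, sin -36°) = (-38.0, 2.76). Since A1 is tangent to EH there, NE ⟂ EH, so EH runs along (−sin -36°, cos -36°); with |EH| = 33.4, H = (-18.3, 29.8). Then |FH| = |H − F| = 35.0.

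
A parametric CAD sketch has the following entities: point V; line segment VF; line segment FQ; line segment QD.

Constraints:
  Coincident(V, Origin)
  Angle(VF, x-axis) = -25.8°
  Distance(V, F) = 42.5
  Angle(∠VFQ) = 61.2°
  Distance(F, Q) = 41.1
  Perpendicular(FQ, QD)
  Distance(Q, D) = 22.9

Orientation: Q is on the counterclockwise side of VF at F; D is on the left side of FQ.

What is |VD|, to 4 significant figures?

25.12

V is at the origin; VF runs at -25.8° with length 42.5, so F = 42.5·(cos -25.8°, sin -25.8°) = (38.26, -18.50). ∠VFQ = 61.2°, so FQ runs at -25.8° + (180° − 61.2°) = 93.00° from the x-axis; with |FQ| = 41.1, Q = F + 41.1·(cos 93.00°, sin 93.00°) = (36.11, 22.55). The perpendicularity gives QD at right angles to FQ; with |QD| = 22.9 on the left of FQ, D = Q + 22.9·(-0.9986, -0.05234) = (13.24, 21.35). Then |VD| = |D − V| = 25.12.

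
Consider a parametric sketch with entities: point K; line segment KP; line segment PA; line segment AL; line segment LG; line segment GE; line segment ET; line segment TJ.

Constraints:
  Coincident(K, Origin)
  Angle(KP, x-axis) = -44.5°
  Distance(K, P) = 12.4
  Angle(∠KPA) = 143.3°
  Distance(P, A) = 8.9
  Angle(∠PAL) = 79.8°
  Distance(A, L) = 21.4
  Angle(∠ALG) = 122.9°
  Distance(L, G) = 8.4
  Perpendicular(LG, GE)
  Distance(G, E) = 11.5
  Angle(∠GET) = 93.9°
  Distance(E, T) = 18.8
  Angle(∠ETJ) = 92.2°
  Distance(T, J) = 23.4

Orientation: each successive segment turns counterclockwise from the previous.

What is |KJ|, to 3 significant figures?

36.0

K is at the origin; KP runs at -44.5° with length 12.4, so P = (8.84, -8.69). ∠KPA = 143.3° gives PA at -7.80° from the x-axis; with |PA| = 8.9, A = (17.7, -9.90). ∠PAL = 79.8° gives AL at 92.4° from the x-axis; with |AL| = 21.4, L = (16.8, 11.5). ∠ALG = 122.9° gives LG at 150° from the x-axis; with |LG| = 8.4, G = (9.53, 15.7). LG ⟂ GE, so GE runs at -120°; with |GE| = 11.5, E = (3.69, 5.84). ∠GET = 93.9° gives ET at -34.4° from the x-axis; with |ET| = 18.8, T = (19.2, -4.78). ∠ETJ = 92.2° gives TJ at 53.4° from the x-axis; with |TJ| = 23.4, J = (33.2, 14.0). Then |KJ| = |J − K| = 36.0.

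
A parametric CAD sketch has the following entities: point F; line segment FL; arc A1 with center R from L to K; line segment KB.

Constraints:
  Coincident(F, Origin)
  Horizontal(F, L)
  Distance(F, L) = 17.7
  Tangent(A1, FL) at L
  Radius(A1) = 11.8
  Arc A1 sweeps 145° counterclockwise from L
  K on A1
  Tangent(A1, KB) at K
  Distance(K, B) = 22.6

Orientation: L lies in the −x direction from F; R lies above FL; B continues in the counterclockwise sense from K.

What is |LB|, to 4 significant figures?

36.38

F is at the origin; FL is horizontal with |FL| = 17.7 and L on the −x side, so L = (-17.70, 0.000). A1 meets FL tangentially, so RL is at right angles to FL, so R = L + (0, 11.8) = (-17.70, 11.80). On A1, L sits at bearing -90° from R; a 145° counterclockwise sweep puts K at bearing 55°, so K = R + 11.8·(cos 55°, sin 55°) = (-10.93, 21.47). Since A1 is tangent to KB there, RK ⟂ KB, so KB runs along (−sin 55°, cos 55°); with |KB| = 22.6, B = (-29.44, 34.43). Then |LB| = |B − L| = 36.38.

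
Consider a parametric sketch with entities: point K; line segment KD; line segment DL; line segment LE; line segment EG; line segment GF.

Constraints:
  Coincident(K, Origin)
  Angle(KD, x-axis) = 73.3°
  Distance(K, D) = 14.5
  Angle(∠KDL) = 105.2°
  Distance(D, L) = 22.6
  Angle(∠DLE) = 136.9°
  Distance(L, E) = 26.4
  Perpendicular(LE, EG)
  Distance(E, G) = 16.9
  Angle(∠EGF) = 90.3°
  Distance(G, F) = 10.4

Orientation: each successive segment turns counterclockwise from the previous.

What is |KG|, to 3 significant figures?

37.9

K is at the origin; KD runs at 73.3° with length 14.5, so D = (4.17, 13.9). ∠KDL = 105.2° gives DL at 148° from the x-axis; with |DL| = 22.6, L = (-15.0, 25.8). ∠DLE = 136.9° gives LE at -169° from the x-axis; with |LE| = 26.4, E = (-40.9, 20.7). LE is perpendicular to EG, so EG runs at -78.8°; with |EG| = 16.9, G = (-37.6, 4.13). Then |KG| = |G − K| = 37.9.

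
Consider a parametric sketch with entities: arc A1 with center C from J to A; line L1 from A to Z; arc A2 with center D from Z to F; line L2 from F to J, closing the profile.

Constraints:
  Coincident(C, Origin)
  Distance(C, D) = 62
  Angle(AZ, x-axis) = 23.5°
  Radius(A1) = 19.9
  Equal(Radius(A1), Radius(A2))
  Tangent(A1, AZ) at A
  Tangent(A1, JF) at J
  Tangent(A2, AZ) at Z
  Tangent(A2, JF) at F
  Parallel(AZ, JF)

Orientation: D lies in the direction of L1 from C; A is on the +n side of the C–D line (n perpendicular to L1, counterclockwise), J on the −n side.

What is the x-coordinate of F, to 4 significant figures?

64.79

The slot axis is L1's direction at 23.5°, so u = (cos 23.5°, sin 23.5°) = (0.9171, 0.3987) and n = (−sin 23.5°, cos 23.5°) = (-0.3987, 0.9171). C is at the origin and D lies 62.0 along u from C, so D = 62.0·u = (56.86, 24.72). Tangency of A1 to both parallel lines with radius 19.9 puts A and J at C ± 19.9·n: A = (-7.935, 18.25), J = (7.935, -18.25). Equal radii place Z and F the same way about D: Z = D + 19.9·n = (48.92, 42.97), F = D − 19.9·n = (64.79, 6.473). So F.x = 64.79.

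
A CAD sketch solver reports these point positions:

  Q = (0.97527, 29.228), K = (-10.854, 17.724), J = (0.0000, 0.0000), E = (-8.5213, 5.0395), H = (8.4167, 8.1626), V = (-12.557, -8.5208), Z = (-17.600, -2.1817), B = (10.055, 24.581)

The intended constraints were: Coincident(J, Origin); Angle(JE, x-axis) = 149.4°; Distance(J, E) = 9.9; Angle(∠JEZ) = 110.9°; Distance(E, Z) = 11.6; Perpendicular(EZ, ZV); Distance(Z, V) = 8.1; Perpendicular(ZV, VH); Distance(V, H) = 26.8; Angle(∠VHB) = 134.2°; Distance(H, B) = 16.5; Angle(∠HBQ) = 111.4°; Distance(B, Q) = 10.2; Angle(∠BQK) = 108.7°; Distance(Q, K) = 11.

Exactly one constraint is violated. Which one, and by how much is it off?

Distance(Q, K) = 11 — off by 5.50.

J = (0.00, 0.00) ✓; JE at 149.4° ✓; |JE| = 9.900 ✓; ∠JEZ = 110.9° ✓; |EZ| = 11.60 ✓; ∠(EZ, ZV) = 90.00° ✓; |ZV| = 8.100 ✓; ∠(ZV, VH) = 90.00° ✓; |VH| = 26.80 ✓; ∠VHB = 134.2° ✓; |HB| = 16.50 ✓; ∠HBQ = 111.4° ✓; |BQ| = 10.20 ✓; ∠BQK = 108.7° ✓; |QK| = 16.50 ✗.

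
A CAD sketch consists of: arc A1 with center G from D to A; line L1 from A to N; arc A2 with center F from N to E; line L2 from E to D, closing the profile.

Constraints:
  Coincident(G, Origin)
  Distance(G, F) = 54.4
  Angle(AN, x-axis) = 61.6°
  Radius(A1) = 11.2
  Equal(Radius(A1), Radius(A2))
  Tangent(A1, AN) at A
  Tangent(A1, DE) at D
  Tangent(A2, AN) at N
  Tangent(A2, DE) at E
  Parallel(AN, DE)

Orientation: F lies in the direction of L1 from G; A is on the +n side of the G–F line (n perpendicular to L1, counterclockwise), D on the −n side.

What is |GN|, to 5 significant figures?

55.541

Tangency of A1 to both parallel lines with radius 11.2 puts A and D at G ± 11.2·n: A = (-9.8521, 5.3270), D = (9.8521, -5.3270). Equal radii place N and E the same way about F: N = F + 11.2·n = (16.022, 53.180), E = F − 11.2·n = (35.726, 42.526). Then |GN| = |N − G| = 55.541.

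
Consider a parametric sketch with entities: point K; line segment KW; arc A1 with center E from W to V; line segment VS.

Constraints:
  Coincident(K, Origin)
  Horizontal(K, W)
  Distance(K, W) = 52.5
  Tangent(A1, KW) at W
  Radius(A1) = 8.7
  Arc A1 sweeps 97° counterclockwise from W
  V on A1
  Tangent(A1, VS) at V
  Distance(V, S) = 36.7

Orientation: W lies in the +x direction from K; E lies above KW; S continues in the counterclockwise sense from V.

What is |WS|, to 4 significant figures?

46.37

K is at the origin; K and W share the same y with |KW| = 52.5 and W on the +x side, so W = (52.50, 0.000). Tangency of A1 to KW means the radius EW is perpendicular to KW, so E = W + (0, 8.7) = (52.50, 8.700). On A1, W sits at bearing -90° from E; a 97° counterclockwise sweep puts V at bearing 7°, so V = E + 8.7·(cos 7°, sin 7°) = (61.14, 9.760). Tangency of A1 to VS means the radius EV is perpendicular to VS, so VS runs along (−sin 7°, cos 7°); with |VS| = 36.7, S = (56.66, 46.19). Then |WS| = |S − W| = 46.37.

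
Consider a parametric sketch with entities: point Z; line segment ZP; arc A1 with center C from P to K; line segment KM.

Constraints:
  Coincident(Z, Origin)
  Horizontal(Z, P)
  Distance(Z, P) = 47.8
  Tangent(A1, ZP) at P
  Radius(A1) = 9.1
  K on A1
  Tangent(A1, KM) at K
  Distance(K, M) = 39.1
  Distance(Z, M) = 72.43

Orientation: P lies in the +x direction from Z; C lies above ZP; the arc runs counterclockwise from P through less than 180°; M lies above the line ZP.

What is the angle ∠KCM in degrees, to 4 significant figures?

76.90°

Z is at the origin; Z and P share the same y with |ZP| = 47.8 and P on the +x side, so P = (47.80, 0.000). The tangent condition forces CP to be normal to ZP, so C = P + (0, 9.1) = (47.80, 9.100). Since CK ⟂ KM (tangency), |CM| = √(9.1² + 39.1²) = 40.14 regardless of where K sits on A1. So M lies on both circle(Z, 72.43) and circle(C, 40.14); the above-ZP intersection is M = (53.49, 48.84). K is the foot of the tangent from M: K = (56.87, 9.887).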